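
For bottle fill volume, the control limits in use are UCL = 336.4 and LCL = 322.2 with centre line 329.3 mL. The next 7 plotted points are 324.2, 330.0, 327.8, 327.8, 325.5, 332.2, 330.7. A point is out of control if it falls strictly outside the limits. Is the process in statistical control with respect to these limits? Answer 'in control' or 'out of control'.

in control

All 7 points lie within [322.2, 336.4].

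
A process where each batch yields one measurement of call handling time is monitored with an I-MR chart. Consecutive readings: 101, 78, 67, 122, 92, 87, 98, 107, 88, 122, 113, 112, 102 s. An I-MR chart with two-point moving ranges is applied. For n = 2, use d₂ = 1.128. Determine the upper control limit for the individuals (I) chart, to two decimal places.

X̄ = (101 + 78 + 67 + 122 + 92 + 87 + 98 + 107 + 88 + 122 + 113 + 112 + 102) / 13 = 99.1538
Moving ranges: 23, 11, 55, 30, 5, 11, 9, 19, 34, 9, 1, 10; M̄R̄ = 217.0000 / 12 = 18.0833
UCL = X̄ + 3·M̄R̄/d₂ = 99.1538 + 3 × 18.0833 / 1.128 = 147.2478

147.25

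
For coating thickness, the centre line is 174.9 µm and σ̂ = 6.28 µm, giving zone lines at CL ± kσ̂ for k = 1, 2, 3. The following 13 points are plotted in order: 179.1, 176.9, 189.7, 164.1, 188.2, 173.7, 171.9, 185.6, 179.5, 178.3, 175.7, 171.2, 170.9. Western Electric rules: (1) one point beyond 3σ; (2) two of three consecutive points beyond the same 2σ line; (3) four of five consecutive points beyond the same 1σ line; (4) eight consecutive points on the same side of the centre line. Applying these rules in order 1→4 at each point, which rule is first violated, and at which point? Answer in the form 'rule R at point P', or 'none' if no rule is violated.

Zone of each point (C = within 1σ̂, B = 1σ̂–2σ̂, A = 2σ̂–3σ̂, * = beyond 3σ̂; sign = side of CL): 1:+C, 2:+C, 3:+A, 4:-B, 5:+A, 6:-C, 7:-C, 8:+B, 9:+C, 10:+C, 11:+C, 12:-C, 13:-C
Rule 2 (two of three consecutive points beyond the same 2σ limit) is satisfied at point 5.

rule 2 at point 5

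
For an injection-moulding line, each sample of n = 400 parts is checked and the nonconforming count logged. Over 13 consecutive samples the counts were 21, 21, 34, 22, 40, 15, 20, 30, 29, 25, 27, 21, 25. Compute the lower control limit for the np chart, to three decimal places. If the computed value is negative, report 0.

p̄ = Σdᵢ / (k·n) = 330 / (13 × 400) = 0.06346
LCL = np̄ − 3·√(np̄(1−p̄)) = 25.3846 − 3 × 4.8758 = 10.7571

10.757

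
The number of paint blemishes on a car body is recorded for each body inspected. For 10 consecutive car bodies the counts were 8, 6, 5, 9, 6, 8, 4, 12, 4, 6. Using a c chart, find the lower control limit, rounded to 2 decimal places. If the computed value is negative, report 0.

0.00

c̄ = (8 + 6 + 5 + 9 + 6 + 8 + 4 + 12 + 4 + 6) / 10 = 68 / 10 = 6.8000
LCL = c̄ − 3√c̄ = 6.8000 − 3 × 2.6077 = -1.0230 → 0 (cannot be negative)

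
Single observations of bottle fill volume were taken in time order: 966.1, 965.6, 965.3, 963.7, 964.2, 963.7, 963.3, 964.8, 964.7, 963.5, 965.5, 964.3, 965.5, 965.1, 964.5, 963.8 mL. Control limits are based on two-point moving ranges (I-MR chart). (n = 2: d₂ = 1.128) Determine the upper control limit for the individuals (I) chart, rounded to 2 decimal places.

X̄ = (966.1 + 965.6 + 965.3 + 963.7 + 964.2 + 963.7 + 963.3 + 964.8 + 964.7 + 963.5 + 965.5 + 964.3 + 965.5 + 965.1 + 964.5 + 963.8) / 16 = 964.6000
Moving ranges: 0.5, 0.3, 1.6, 0.5, 0.5, 0.4, 1.5, 0.1, 1.2, 2.0, 1.2, 1.2, 0.4, 0.6, 0.7; M̄R̄ = 12.7000 / 15 = 0.8467
UCL = X̄ + 3·M̄R̄/d₂ = 964.6000 + 3 × 0.8467 / 1.128 = 966.8518

966.85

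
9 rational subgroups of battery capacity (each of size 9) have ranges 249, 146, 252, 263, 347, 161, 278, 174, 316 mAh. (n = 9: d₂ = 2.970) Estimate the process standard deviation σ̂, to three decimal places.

81.781

R̄ = (249 + 146 + 252 + 263 + 347 + 161 + 278 + 174 + 316) / 9 = 242.8889
σ̂ = R̄ / d₂ = 242.8889 / 2.970 = 81.7808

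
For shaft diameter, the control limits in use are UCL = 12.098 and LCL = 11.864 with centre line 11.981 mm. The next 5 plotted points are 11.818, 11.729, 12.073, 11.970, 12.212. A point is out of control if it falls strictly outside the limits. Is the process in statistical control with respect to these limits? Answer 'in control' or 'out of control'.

Compare each point to [11.864, 12.098]: sample 1 = 11.818 < LCL; sample 2 = 11.729 < LCL; sample 5 = 12.212 > UCL.

out of control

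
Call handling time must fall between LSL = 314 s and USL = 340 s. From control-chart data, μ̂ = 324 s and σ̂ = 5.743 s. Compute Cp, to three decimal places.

Cp = (USL − LSL) / (6σ̂) = (340 − 314) / (6 × 5.743) = 26.0000 / 34.4580 = 0.7545

0.755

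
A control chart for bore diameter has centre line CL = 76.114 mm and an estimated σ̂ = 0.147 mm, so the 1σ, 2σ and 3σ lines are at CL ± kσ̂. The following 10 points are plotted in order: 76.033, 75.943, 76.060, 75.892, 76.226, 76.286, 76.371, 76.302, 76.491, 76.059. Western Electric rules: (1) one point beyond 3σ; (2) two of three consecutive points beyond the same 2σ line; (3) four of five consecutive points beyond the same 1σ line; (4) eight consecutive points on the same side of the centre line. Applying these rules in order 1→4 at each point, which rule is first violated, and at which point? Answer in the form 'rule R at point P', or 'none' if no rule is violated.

Zone of each point (C = within 1σ̂, B = 1σ̂–2σ̂, A = 2σ̂–3σ̂, * = beyond 3σ̂; sign = side of CL): 1:-C, 2:-B, 3:-C, 4:-B, 5:+C, 6:+B, 7:+B, 8:+B, 9:+A, 10:-C
Rule 3 (four of five consecutive points beyond the same 1σ limit) is satisfied at point 9.

rule 3 at point 9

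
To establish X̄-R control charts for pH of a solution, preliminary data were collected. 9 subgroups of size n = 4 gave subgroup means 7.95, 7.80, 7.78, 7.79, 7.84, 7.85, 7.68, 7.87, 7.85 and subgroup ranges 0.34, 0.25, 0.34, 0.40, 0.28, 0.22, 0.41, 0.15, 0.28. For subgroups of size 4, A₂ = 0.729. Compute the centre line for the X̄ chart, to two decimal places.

X̄̄ = (7.95 + 7.80 + 7.78 + 7.79 + 7.84 + 7.85 + 7.68 + 7.87 + 7.85) / 9 = 70.4100 / 9 = 7.8233
CL = X̄̄ = 7.8233

7.82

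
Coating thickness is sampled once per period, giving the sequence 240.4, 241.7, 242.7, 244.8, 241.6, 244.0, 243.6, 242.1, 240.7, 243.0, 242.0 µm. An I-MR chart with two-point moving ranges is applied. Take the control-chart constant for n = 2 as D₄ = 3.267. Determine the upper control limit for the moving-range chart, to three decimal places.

5.423

Moving ranges: 1.3, 1.0, 2.1, 3.2, 2.4, 0.4, 1.5, 1.4, 2.3, 1.0; M̄R̄ = 16.6000 / 10 = 1.6600
UCL_MR = D₄·M̄R̄ = 3.267 × 1.6600 = 5.4232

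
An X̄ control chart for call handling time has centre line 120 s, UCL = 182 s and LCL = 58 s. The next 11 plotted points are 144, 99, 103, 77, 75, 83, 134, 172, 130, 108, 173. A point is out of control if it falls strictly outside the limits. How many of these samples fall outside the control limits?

0

All 11 points lie within [58, 182].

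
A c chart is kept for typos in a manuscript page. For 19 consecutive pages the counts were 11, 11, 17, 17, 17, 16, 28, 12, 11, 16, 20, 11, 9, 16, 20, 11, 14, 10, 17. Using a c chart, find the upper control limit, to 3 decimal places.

26.546

c̄ = (11 + 11 + 17 + 17 + 17 + 16 + 28 + 12 + 11 + 16 + 20 + 11 + 9 + 16 + 20 + 11 + 14 + 10 + 17) / 19 = 284 / 19 = 14.9474
UCL = c̄ + 3√c̄ = 14.9474 + 3 × √14.9474 = 14.9474 + 3 × 3.8662 = 26.5459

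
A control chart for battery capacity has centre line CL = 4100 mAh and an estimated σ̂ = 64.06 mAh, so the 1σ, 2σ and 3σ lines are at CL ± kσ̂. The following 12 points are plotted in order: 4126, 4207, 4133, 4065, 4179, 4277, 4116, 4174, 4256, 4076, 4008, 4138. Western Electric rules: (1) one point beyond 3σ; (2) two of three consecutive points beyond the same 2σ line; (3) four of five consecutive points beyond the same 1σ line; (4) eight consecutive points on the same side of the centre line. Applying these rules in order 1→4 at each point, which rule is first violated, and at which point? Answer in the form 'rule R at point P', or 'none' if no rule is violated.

rule 3 at point 9

Zone of each point (C = within 1σ̂, B = 1σ̂–2σ̂, A = 2σ̂–3σ̂, * = beyond 3σ̂; sign = side of CL): 1:+C, 2:+B, 3:+C, 4:-C, 5:+B, 6:+A, 7:+C, 8:+B, 9:+A, 10:-C, 11:-B, 12:+C
Rule 3 (four of five consecutive points beyond the same 1σ limit) is satisfied at point 9.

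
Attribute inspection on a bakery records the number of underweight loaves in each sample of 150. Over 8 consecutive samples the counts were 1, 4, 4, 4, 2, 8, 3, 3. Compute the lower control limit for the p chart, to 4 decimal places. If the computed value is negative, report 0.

0.0000

p̄ = Σdᵢ / (k·n) = 29 / (8 × 150) = 0.02417
LCL = p̄ − 3·√(p̄(1−p̄)/n) = 0.02417 − 3 × 0.01254 = -0.01345 → 0 (negative, so LCL = 0)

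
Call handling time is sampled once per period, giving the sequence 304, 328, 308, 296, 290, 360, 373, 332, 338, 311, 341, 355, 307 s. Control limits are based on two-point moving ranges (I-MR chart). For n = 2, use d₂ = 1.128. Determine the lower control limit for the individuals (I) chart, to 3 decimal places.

X̄ = (304 + 328 + 308 + 296 + 290 + 360 + 373 + 332 + 338 + 311 + 341 + 355 + 307) / 13 = 326.3846
Moving ranges: 24, 20, 12, 6, 70, 13, 41, 6, 27, 30, 14, 48; M̄R̄ = 311.0000 / 12 = 25.9167
LCL = X̄ − 3·M̄R̄/d₂ = 326.3846 − 3 × 25.9167 / 1.128 = 257.4573

257.457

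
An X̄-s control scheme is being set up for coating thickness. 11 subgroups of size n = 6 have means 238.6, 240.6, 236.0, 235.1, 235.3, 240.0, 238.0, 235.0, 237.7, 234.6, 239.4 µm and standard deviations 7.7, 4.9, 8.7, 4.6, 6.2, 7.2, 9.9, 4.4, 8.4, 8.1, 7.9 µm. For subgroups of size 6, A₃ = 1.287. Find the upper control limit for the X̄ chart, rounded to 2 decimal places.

246.43

X̄̄ = (238.6 + 240.6 + 236.0 + 235.1 + 235.3 + 240.0 + 238.0 + 235.0 + 237.7 + 234.6 + 239.4) / 11 = 237.3000
s̄ = (7.7 + 4.9 + 8.7 + 4.6 + 6.2 + 7.2 + 9.9 + 4.4 + 8.4 + 8.1 + 7.9) / 11 = 7.0909
UCL = X̄̄ + A₃·s̄ = 237.3000 + 1.287 × 7.0909 = 246.4260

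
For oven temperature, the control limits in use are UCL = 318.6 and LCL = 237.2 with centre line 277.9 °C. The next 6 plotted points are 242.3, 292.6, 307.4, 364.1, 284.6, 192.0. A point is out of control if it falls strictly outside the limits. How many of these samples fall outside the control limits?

2

Compare each point to [237.2, 318.6]: sample 4 = 364.1 > UCL; sample 6 = 192.0 < LCL.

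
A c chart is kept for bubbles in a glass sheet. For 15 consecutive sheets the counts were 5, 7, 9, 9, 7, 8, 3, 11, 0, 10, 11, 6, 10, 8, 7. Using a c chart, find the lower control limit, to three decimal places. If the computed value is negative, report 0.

0.000

c̄ = (5 + 7 + 9 + 9 + 7 + 8 + 3 + 11 + 0 + 10 + 11 + 6 + 10 + 8 + 7) / 15 = 111 / 15 = 7.4000
LCL = c̄ − 3√c̄ = 7.4000 − 3 × 2.7203 = -0.7609 → 0 (cannot be negative)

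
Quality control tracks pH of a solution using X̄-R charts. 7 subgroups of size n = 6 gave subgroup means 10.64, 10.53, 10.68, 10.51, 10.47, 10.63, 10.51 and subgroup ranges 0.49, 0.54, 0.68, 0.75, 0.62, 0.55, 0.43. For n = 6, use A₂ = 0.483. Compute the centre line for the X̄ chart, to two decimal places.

X̄̄ = (10.64 + 10.53 + 10.68 + 10.51 + 10.47 + 10.63 + 10.51) / 7 = 73.9700 / 7 = 10.5671
CL = X̄̄ = 10.5671

10.57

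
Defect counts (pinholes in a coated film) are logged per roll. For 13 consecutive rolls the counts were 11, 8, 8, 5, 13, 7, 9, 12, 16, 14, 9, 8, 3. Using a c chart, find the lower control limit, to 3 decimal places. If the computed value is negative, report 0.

0.234

c̄ = (11 + 8 + 8 + 5 + 13 + 7 + 9 + 12 + 16 + 14 + 9 + 8 + 3) / 13 = 123 / 13 = 9.4615
LCL = c̄ − 3√c̄ = 9.4615 − 3 × 3.0760 = 0.2337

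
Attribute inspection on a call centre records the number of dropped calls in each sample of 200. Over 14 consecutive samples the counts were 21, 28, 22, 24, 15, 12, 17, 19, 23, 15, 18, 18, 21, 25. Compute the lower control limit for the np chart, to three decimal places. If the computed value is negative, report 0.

7.170

p̄ = Σdᵢ / (k·n) = 278 / (14 × 200) = 0.09929
LCL = np̄ − 3·√(np̄(1−p̄)) = 19.8571 − 3 × 4.2291 = 7.1697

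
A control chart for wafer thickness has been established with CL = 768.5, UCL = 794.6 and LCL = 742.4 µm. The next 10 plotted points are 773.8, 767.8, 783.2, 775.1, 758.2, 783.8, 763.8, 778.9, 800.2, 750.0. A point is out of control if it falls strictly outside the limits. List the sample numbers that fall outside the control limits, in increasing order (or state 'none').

9

Compare each point to [742.4, 794.6]: sample 9 = 800.2 > UCL.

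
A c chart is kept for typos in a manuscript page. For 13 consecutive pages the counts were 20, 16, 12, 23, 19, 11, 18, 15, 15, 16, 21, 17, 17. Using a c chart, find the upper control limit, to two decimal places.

c̄ = (20 + 16 + 12 + 23 + 19 + 11 + 18 + 15 + 15 + 16 + 21 + 17 + 17) / 13 = 220 / 13 = 16.9231
UCL = c̄ + 3√c̄ = 16.9231 + 3 × √16.9231 = 16.9231 + 3 × 4.1138 = 29.2644

29.26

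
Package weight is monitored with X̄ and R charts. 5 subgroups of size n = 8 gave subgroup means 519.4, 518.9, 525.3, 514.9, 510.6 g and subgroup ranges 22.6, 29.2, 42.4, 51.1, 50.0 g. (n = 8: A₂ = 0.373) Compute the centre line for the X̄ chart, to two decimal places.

517.82

X̄̄ = (519.4 + 518.9 + 525.3 + 514.9 + 510.6) / 5 = 2589.1000 / 5 = 517.8200
CL = X̄̄ = 517.8200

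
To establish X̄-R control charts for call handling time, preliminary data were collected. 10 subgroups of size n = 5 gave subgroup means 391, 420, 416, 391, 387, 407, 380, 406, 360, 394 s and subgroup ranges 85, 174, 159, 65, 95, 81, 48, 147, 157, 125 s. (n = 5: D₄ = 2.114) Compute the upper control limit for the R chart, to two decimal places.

R̄ = (85 + 174 + 159 + 65 + 95 + 81 + 48 + 147 + 157 + 125) / 10 = 1136.0000 / 10 = 113.6000
UCL_R = D₄·R̄ = 2.114 × 113.6000 = 240.1504

240.15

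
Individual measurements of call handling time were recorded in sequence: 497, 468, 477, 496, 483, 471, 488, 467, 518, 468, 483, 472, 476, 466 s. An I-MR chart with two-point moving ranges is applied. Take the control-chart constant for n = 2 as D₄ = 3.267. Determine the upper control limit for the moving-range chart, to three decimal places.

65.591

Moving ranges: 29, 9, 19, 13, 12, 17, 21, 51, 50, 15, 11, 4, 10; M̄R̄ = 261.0000 / 13 = 20.0769
UCL_MR = D₄·M̄R̄ = 3.267 × 20.0769 = 65.5913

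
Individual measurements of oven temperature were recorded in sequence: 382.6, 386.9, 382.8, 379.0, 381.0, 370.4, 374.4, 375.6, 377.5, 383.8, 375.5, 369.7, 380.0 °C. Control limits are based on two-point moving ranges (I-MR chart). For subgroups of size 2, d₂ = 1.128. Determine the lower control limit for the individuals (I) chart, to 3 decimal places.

X̄ = (382.6 + 386.9 + 382.8 + 379.0 + 381.0 + 370.4 + 374.4 + 375.6 + 377.5 + 383.8 + 375.5 + 369.7 + 380.0) / 13 = 378.4000
Moving ranges: 4.3, 4.1, 3.8, 2.0, 10.6, 4.0, 1.2, 1.9, 6.3, 8.3, 5.8, 10.3; M̄R̄ = 62.6000 / 12 = 5.2167
LCL = X̄ − 3·M̄R̄/d₂ = 378.4000 − 3 × 5.2167 / 1.128 = 364.5259

364.526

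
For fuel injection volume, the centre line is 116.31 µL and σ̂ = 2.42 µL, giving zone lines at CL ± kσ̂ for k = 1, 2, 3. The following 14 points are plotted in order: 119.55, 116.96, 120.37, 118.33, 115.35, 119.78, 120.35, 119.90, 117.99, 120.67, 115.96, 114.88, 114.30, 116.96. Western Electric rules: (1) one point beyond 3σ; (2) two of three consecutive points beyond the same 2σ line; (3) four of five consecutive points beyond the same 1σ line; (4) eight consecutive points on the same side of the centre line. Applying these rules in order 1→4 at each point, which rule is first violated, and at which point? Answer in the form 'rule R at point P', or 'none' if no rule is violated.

Zone of each point (C = within 1σ̂, B = 1σ̂–2σ̂, A = 2σ̂–3σ̂, * = beyond 3σ̂; sign = side of CL): 1:+B, 2:+C, 3:+B, 4:+C, 5:-C, 6:+B, 7:+B, 8:+B, 9:+C, 10:+B, 11:-C, 12:-C, 13:-C, 14:+C
Rule 3 (four of five consecutive points beyond the same 1σ limit) is satisfied at point 10.

rule 3 at point 10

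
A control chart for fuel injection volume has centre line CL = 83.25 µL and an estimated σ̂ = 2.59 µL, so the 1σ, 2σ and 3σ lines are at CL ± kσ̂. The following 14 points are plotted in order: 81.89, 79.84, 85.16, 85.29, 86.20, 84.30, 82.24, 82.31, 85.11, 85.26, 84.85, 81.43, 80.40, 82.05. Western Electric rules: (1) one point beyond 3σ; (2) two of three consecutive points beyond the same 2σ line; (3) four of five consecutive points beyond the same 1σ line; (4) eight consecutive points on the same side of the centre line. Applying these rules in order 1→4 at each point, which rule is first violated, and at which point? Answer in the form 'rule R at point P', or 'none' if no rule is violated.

Zone of each point (C = within 1σ̂, B = 1σ̂–2σ̂, A = 2σ̂–3σ̂, * = beyond 3σ̂; sign = side of CL): 1:-C, 2:-B, 3:+C, 4:+C, 5:+B, 6:+C, 7:-C, 8:-C, 9:+C, 10:+C, 11:+C, 12:-C, 13:-B, 14:-C
No rule fires across all 14 points.

none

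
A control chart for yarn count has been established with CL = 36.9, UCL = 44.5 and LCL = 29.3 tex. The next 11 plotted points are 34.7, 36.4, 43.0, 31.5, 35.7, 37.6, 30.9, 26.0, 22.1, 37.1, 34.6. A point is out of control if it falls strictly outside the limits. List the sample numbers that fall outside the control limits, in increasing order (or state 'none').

8, 9

Compare each point to [29.3, 44.5]: sample 8 = 26.0 < LCL; sample 9 = 22.1 < LCL.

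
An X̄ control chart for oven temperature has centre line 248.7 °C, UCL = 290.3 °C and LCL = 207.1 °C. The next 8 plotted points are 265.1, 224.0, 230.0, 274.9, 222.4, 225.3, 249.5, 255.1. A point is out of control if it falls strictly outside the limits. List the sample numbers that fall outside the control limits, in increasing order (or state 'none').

All 8 points lie within [207.1, 290.3].

none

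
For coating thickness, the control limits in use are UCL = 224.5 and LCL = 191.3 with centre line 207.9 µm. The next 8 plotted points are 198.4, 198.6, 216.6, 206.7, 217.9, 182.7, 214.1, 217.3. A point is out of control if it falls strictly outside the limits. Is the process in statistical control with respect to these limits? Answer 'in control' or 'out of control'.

Compare each point to [191.3, 224.5]: sample 6 = 182.7 < LCL.

out of control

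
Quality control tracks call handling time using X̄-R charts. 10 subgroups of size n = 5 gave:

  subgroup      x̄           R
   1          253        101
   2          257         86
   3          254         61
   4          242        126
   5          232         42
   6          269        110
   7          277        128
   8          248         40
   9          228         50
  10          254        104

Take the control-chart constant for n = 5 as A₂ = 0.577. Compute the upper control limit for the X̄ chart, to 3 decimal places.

X̄̄ = (253 + 257 + 254 + 242 + 232 + 269 + 277 + 248 + 228 + 254) / 10 = 2514.0000 / 10 = 251.4000
R̄ = (101 + 86 + 61 + 126 + 42 + 110 + 128 + 40 + 50 + 104) / 10 = 848.0000 / 10 = 84.8000
UCL = X̄̄ + A₂·R̄ = 251.4000 + 0.577 × 84.8000 = 300.3296

300.330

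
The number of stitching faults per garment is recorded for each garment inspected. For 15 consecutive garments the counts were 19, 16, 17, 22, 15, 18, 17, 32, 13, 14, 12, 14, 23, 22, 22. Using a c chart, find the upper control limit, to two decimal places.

31.27

c̄ = (19 + 16 + 17 + 22 + 15 + 18 + 17 + 32 + 13 + 14 + 12 + 14 + 23 + 22 + 22) / 15 = 276 / 15 = 18.4000
UCL = c̄ + 3√c̄ = 18.4000 + 3 × √18.4000 = 18.4000 + 3 × 4.2895 = 31.2686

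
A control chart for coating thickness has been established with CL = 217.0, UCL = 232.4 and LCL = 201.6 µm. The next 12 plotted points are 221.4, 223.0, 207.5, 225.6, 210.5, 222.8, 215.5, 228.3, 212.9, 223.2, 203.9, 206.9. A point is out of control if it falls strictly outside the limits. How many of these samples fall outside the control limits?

0

All 12 points lie within [201.6, 232.4].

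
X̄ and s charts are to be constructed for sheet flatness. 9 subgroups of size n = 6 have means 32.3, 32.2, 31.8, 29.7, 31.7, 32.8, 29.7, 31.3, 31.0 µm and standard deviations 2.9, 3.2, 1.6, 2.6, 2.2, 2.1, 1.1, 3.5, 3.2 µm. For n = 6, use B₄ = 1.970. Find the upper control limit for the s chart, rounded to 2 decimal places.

s̄ = (2.9 + 3.2 + 1.6 + 2.6 + 2.2 + 2.1 + 1.1 + 3.5 + 3.2) / 9 = 2.4889
UCL_s = B₄·s̄ = 1.970 × 2.4889 = 4.9031

4.90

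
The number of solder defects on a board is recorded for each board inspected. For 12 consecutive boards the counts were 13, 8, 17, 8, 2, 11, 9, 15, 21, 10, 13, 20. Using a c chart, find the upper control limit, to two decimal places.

22.75

c̄ = (13 + 8 + 17 + 8 + 2 + 11 + 9 + 15 + 21 + 10 + 13 + 20) / 12 = 147 / 12 = 12.2500
UCL = c̄ + 3√c̄ = 12.2500 + 3 × √12.2500 = 12.2500 + 3 × 3.5000 = 22.7500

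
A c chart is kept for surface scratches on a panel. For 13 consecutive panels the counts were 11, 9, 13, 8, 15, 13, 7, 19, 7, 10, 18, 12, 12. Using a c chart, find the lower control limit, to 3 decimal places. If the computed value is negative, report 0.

c̄ = (11 + 9 + 13 + 8 + 15 + 13 + 7 + 19 + 7 + 10 + 18 + 12 + 12) / 13 = 154 / 13 = 11.8462
LCL = c̄ − 3√c̄ = 11.8462 − 3 × 3.4418 = 1.5207

1.521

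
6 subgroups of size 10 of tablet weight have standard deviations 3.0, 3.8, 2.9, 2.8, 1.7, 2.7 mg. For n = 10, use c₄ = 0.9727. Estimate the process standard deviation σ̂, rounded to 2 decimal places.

2.90

s̄ = (3.0 + 3.8 + 2.9 + 2.8 + 1.7 + 2.7) / 6 = 2.8167
σ̂ = s̄ / c₄ = 2.8167 / 0.9727 = 2.8957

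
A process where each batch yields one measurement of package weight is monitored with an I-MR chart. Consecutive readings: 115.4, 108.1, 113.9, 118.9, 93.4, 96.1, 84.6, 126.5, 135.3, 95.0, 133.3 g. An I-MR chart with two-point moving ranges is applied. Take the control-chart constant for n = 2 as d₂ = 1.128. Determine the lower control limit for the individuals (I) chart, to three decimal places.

X̄ = (115.4 + 108.1 + 113.9 + 118.9 + 93.4 + 96.1 + 84.6 + 126.5 + 135.3 + 95.0 + 133.3) / 11 = 110.9545
Moving ranges: 7.3, 5.8, 5.0, 25.5, 2.7, 11.5, 41.9, 8.8, 40.3, 38.3; M̄R̄ = 187.1000 / 10 = 18.7100
LCL = X̄ − 3·M̄R̄/d₂ = 110.9545 − 3 × 18.7100 / 1.128 = 61.1939

61.194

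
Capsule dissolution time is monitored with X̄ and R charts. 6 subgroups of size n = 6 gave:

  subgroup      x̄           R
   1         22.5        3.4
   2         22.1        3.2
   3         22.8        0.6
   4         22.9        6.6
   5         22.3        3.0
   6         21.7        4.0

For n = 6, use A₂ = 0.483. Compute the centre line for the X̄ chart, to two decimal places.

22.38

X̄̄ = (22.5 + 22.1 + 22.8 + 22.9 + 22.3 + 21.7) / 6 = 134.3000 / 6 = 22.3833
CL = X̄̄ = 22.3833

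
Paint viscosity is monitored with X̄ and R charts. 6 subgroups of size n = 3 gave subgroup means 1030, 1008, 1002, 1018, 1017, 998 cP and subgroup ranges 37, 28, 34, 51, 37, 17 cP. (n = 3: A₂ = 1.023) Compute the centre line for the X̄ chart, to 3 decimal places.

1012.167

X̄̄ = (1030 + 1008 + 1002 + 1018 + 1017 + 998) / 6 = 6073.0000 / 6 = 1012.1667
CL = X̄̄ = 1012.1667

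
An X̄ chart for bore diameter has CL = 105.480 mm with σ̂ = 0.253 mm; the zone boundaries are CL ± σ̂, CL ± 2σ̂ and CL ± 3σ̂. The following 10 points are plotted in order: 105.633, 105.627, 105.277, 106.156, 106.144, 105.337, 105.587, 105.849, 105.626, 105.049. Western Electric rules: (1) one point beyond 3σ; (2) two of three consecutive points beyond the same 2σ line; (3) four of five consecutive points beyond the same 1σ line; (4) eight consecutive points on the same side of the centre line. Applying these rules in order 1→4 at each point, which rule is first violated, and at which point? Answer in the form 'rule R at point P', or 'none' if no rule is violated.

Zone of each point (C = within 1σ̂, B = 1σ̂–2σ̂, A = 2σ̂–3σ̂, * = beyond 3σ̂; sign = side of CL): 1:+C, 2:+C, 3:-C, 4:+A, 5:+A, 6:-C, 7:+C, 8:+B, 9:+C, 10:-B
Rule 2 (two of three consecutive points beyond the same 2σ limit) is satisfied at point 5.

rule 2 at point 5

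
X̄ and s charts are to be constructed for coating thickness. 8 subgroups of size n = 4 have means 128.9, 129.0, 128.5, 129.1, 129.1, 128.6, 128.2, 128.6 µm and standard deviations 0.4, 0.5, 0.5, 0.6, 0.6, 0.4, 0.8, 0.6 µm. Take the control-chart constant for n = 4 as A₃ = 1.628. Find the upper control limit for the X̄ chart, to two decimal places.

129.65

X̄̄ = (128.9 + 129.0 + 128.5 + 129.1 + 129.1 + 128.6 + 128.2 + 128.6) / 8 = 128.7500
s̄ = (0.4 + 0.5 + 0.5 + 0.6 + 0.6 + 0.4 + 0.8 + 0.6) / 8 = 0.5500
UCL = X̄̄ + A₃·s̄ = 128.7500 + 1.628 × 0.5500 = 129.6454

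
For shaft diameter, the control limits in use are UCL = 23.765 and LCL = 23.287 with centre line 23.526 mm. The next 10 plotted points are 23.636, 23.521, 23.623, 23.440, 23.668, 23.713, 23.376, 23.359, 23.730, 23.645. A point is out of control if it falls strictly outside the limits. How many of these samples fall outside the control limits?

All 10 points lie within [23.287, 23.765].

0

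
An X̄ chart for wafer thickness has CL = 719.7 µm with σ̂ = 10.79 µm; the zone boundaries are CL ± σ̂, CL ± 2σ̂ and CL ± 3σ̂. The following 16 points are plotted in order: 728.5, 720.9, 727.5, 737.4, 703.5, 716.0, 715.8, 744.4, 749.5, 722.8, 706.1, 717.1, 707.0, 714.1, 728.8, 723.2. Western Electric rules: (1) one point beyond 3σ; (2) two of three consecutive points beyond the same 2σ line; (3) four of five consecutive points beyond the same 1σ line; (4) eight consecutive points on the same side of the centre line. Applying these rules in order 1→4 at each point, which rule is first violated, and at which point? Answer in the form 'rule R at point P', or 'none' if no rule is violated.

Zone of each point (C = within 1σ̂, B = 1σ̂–2σ̂, A = 2σ̂–3σ̂, * = beyond 3σ̂; sign = side of CL): 1:+C, 2:+C, 3:+C, 4:+B, 5:-B, 6:-C, 7:-C, 8:+A, 9:+A, 10:+C, 11:-B, 12:-C, 13:-B, 14:-C, 15:+C, 16:+C
Rule 2 (two of three consecutive points beyond the same 2σ limit) is satisfied at point 9.

rule 2 at point 9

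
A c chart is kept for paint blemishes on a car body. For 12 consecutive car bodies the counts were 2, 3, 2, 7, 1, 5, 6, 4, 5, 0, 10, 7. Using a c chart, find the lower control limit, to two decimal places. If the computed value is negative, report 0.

c̄ = (2 + 3 + 2 + 7 + 1 + 5 + 6 + 4 + 5 + 0 + 10 + 7) / 12 = 52 / 12 = 4.3333
LCL = c̄ − 3√c̄ = 4.3333 − 3 × 2.0817 = -1.9117 → 0 (cannot be negative)

0.00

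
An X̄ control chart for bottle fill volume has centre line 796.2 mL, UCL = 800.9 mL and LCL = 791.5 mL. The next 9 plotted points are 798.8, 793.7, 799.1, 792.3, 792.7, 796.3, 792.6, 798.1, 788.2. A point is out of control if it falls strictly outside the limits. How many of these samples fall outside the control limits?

Compare each point to [791.5, 800.9]: sample 9 = 788.2 < LCL.

1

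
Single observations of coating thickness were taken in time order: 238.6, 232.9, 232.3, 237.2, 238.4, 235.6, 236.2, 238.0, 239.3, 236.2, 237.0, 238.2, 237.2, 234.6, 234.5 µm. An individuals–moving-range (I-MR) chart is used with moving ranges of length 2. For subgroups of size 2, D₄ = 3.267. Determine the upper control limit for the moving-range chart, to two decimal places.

6.46

Moving ranges: 5.7, 0.6, 4.9, 1.2, 2.8, 0.6, 1.8, 1.3, 3.1, 0.8, 1.2, 1.0, 2.6, 0.1; M̄R̄ = 27.7000 / 14 = 1.9786
UCL_MR = D₄·M̄R̄ = 3.267 × 1.9786 = 6.4640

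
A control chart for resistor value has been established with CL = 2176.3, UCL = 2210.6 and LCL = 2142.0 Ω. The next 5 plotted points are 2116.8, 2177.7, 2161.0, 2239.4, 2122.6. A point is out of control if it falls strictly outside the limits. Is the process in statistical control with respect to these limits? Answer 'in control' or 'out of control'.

Compare each point to [2142.0, 2210.6]: sample 1 = 2116.8 < LCL; sample 4 = 2239.4 > UCL; sample 5 = 2122.6 < LCL.

out of control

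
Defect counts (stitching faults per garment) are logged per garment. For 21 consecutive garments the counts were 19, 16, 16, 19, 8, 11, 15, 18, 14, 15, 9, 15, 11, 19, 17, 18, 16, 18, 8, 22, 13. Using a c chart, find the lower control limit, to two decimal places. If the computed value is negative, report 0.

c̄ = (19 + 16 + 16 + 19 + 8 + 11 + 15 + 18 + 14 + 15 + 9 + 15 + 11 + 19 + 17 + 18 + 16 + 18 + 8 + 22 + 13) / 21 = 317 / 21 = 15.0952
LCL = c̄ − 3√c̄ = 15.0952 − 3 × 3.8853 = 3.4395

3.44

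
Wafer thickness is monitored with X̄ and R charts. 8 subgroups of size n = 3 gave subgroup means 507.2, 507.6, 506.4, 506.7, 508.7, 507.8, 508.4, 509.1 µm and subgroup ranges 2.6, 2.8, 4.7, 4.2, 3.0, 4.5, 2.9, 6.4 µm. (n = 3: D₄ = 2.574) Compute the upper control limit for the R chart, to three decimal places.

R̄ = (2.6 + 2.8 + 4.7 + 4.2 + 3.0 + 4.5 + 2.9 + 6.4) / 8 = 31.1000 / 8 = 3.8875
UCL_R = D₄·R̄ = 2.574 × 3.8875 = 10.0064

10.006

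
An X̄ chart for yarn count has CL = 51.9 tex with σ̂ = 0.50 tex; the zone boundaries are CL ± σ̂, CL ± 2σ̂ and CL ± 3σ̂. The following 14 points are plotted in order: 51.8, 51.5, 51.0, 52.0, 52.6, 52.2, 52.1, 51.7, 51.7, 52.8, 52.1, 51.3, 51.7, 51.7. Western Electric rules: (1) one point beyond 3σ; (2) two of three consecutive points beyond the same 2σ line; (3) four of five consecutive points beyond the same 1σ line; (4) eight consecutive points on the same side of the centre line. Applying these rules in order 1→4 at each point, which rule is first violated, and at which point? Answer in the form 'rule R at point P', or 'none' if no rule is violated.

Zone of each point (C = within 1σ̂, B = 1σ̂–2σ̂, A = 2σ̂–3σ̂, * = beyond 3σ̂; sign = side of CL): 1:-C, 2:-C, 3:-B, 4:+C, 5:+B, 6:+C, 7:+C, 8:-C, 9:-C, 10:+B, 11:+C, 12:-B, 13:-C, 14:-C
No rule fires across all 14 points.

none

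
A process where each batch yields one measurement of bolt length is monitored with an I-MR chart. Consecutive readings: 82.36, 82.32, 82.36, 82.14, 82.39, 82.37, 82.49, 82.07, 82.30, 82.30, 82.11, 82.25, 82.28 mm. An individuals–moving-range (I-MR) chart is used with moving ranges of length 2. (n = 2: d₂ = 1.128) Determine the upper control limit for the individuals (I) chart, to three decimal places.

82.664

X̄ = (82.36 + 82.32 + 82.36 + 82.14 + 82.39 + 82.37 + 82.49 + 82.07 + 82.30 + 82.30 + 82.11 + 82.25 + 82.28) / 13 = 82.2877
Moving ranges: 0.04, 0.04, 0.22, 0.25, 0.02, 0.12, 0.42, 0.23, 0.00, 0.19, 0.14, 0.03; M̄R̄ = 1.7000 / 12 = 0.1417
UCL = X̄ + 3·M̄R̄/d₂ = 82.2877 + 3 × 0.1417 / 1.128 = 82.6645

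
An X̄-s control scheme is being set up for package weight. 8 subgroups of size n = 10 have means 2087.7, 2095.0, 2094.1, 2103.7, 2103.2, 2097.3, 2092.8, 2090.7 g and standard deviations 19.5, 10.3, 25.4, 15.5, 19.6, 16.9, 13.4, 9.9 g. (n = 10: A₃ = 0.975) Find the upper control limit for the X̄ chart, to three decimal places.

2111.467

X̄̄ = (2087.7 + 2095.0 + 2094.1 + 2103.7 + 2103.2 + 2097.3 + 2092.8 + 2090.7) / 8 = 2095.5625
s̄ = (19.5 + 10.3 + 25.4 + 15.5 + 19.6 + 16.9 + 13.4 + 9.9) / 8 = 16.3125
UCL = X̄̄ + A₃·s̄ = 2095.5625 + 0.975 × 16.3125 = 2111.4672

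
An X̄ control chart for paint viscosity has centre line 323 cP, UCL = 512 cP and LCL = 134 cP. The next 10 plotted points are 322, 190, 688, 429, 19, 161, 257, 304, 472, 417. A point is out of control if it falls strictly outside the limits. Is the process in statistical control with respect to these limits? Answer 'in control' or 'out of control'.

Compare each point to [134, 512]: sample 3 = 688 > UCL; sample 5 = 19 < LCL.

out of control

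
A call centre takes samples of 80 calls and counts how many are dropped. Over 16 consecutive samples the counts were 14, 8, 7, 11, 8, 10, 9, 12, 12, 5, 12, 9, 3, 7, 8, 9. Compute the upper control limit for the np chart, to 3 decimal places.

17.479

p̄ = Σdᵢ / (k·n) = 144 / (16 × 80) = 0.11250
UCL = np̄ + 3·√(np̄(1−p̄)) = 9.0000 + 3 × √(9.0000×0.88750) = 9.0000 + 3 × 2.8262 = 17.4786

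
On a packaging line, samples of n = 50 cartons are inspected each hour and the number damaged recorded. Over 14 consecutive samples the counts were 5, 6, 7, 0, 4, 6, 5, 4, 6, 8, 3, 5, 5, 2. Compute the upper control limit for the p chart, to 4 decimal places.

p̄ = Σdᵢ / (k·n) = 66 / (14 × 50) = 0.09429
UCL = p̄ + 3·√(p̄(1−p̄)/n) = 0.09429 + 3 × √(0.09429×0.90571/50) = 0.09429 + 3 × 0.04133 = 0.21827

0.2183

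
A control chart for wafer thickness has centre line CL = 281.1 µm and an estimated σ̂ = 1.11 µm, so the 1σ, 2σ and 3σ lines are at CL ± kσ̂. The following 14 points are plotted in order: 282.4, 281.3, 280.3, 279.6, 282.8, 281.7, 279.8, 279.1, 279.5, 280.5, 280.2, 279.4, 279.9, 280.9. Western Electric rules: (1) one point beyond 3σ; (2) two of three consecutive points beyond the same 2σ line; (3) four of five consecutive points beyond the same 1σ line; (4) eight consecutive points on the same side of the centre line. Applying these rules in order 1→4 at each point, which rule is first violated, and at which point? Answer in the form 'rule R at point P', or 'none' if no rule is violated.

Zone of each point (C = within 1σ̂, B = 1σ̂–2σ̂, A = 2σ̂–3σ̂, * = beyond 3σ̂; sign = side of CL): 1:+B, 2:+C, 3:-C, 4:-B, 5:+B, 6:+C, 7:-B, 8:-B, 9:-B, 10:-C, 11:-C, 12:-B, 13:-B, 14:-C
Rule 4 (eight consecutive points on the same side of the centre line) is satisfied at point 14.

rule 4 at point 14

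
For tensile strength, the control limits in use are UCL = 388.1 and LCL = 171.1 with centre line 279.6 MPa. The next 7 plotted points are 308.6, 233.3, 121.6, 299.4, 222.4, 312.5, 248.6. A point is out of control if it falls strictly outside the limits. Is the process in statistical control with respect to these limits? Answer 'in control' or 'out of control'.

Compare each point to [171.1, 388.1]: sample 3 = 121.6 < LCL.

out of control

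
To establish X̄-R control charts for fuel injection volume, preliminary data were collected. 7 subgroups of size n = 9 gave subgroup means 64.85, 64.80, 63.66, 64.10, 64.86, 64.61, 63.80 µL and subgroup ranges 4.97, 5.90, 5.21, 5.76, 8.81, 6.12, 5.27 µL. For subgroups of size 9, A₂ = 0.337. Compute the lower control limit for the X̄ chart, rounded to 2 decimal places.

62.36

X̄̄ = (64.85 + 64.80 + 63.66 + 64.10 + 64.86 + 64.61 + 63.80) / 7 = 450.6800 / 7 = 64.3829
R̄ = (4.97 + 5.90 + 5.21 + 5.76 + 8.81 + 6.12 + 5.27) / 7 = 42.0400 / 7 = 6.0057
LCL = X̄̄ − A₂·R̄ = 64.3829 − 0.337 × 6.0057 = 62.3589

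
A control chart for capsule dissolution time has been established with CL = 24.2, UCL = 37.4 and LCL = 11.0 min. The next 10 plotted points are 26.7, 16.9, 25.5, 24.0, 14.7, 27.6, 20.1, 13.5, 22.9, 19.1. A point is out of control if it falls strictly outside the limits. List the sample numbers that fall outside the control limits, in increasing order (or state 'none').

none

All 10 points lie within [11.0, 37.4].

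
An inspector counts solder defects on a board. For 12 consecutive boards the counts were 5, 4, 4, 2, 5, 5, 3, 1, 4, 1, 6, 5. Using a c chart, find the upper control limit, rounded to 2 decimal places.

9.56

c̄ = (5 + 4 + 4 + 2 + 5 + 5 + 3 + 1 + 4 + 1 + 6 + 5) / 12 = 45 / 12 = 3.7500
UCL = c̄ + 3√c̄ = 3.7500 + 3 × √3.7500 = 3.7500 + 3 × 1.9365 = 9.5595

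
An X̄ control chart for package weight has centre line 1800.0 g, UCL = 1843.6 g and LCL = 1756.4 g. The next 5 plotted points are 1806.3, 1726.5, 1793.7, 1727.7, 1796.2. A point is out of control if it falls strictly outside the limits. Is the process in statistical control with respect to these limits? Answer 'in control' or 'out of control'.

Compare each point to [1756.4, 1843.6]: sample 2 = 1726.5 < LCL; sample 4 = 1727.7 < LCL.

out of control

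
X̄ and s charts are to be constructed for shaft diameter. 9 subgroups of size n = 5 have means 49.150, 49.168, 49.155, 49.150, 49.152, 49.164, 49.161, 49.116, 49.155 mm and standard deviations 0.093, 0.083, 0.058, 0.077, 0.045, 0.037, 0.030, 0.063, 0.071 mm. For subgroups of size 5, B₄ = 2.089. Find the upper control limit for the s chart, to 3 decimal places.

0.129

s̄ = (0.093 + 0.083 + 0.058 + 0.077 + 0.045 + 0.037 + 0.030 + 0.063 + 0.071) / 9 = 0.0619
UCL_s = B₄·s̄ = 2.089 × 0.0619 = 0.1293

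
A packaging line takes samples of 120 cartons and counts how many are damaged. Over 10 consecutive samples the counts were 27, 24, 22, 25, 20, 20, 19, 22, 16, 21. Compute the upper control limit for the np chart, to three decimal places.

p̄ = Σdᵢ / (k·n) = 216 / (10 × 120) = 0.18000
UCL = np̄ + 3·√(np̄(1−p̄)) = 21.6000 + 3 × √(21.6000×0.82000) = 21.6000 + 3 × 4.2086 = 34.2257

34.226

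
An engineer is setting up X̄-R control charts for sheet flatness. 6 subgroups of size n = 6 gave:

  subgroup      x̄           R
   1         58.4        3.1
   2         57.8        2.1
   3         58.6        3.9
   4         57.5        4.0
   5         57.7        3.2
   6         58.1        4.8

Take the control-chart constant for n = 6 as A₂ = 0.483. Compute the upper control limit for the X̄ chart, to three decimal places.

59.715

X̄̄ = (58.4 + 57.8 + 58.6 + 57.5 + 57.7 + 58.1) / 6 = 348.1000 / 6 = 58.0167
R̄ = (3.1 + 2.1 + 3.9 + 4.0 + 3.2 + 4.8) / 6 = 21.1000 / 6 = 3.5167
UCL = X̄̄ + A₂·R̄ = 58.0167 + 0.483 × 3.5167 = 59.7152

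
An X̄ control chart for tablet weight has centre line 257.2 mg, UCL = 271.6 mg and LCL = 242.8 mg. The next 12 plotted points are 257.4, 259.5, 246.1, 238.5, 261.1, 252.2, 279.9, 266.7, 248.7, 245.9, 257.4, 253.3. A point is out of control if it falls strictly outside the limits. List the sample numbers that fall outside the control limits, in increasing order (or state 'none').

Compare each point to [242.8, 271.6]: sample 4 = 238.5 < LCL; sample 7 = 279.9 > UCL.

4, 7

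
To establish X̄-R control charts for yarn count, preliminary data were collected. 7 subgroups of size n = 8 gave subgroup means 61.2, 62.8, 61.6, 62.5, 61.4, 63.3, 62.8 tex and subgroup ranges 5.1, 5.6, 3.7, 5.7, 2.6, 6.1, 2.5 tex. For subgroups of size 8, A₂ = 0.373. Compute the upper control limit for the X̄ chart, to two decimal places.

X̄̄ = (61.2 + 62.8 + 61.6 + 62.5 + 61.4 + 63.3 + 62.8) / 7 = 435.6000 / 7 = 62.2286
R̄ = (5.1 + 5.6 + 3.7 + 5.7 + 2.6 + 6.1 + 2.5) / 7 = 31.3000 / 7 = 4.4714
UCL = X̄̄ + A₂·R̄ = 62.2286 + 0.373 × 4.4714 = 63.8964

63.90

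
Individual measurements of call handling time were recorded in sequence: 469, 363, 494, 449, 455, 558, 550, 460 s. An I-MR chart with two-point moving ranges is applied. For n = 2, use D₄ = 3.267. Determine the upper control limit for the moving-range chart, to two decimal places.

Moving ranges: 106, 131, 45, 6, 103, 8, 90; M̄R̄ = 489.0000 / 7 = 69.8571
UCL_MR = D₄·M̄R̄ = 3.267 × 69.8571 = 228.2233

228.22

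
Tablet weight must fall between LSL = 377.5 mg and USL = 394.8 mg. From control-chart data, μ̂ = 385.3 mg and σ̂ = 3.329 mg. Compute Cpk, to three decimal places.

0.781

Cpu = (USL − μ̂) / (3σ̂) = (394.8 − 385.3) / (3 × 3.329) = 0.9512; Cpl = (μ̂ − LSL) / (3σ̂) = (385.3 − 377.5) / (3 × 3.329) = 0.7810; Cpk = min(Cpu, Cpl) = 0.7810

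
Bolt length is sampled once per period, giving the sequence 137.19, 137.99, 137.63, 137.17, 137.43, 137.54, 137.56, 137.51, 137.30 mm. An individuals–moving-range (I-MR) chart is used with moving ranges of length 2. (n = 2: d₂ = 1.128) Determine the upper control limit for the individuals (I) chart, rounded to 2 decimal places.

X̄ = (137.19 + 137.99 + 137.63 + 137.17 + 137.43 + 137.54 + 137.56 + 137.51 + 137.30) / 9 = 137.4800
Moving ranges: 0.80, 0.36, 0.46, 0.26, 0.11, 0.02, 0.05, 0.21; M̄R̄ = 2.2700 / 8 = 0.2838
UCL = X̄ + 3·M̄R̄/d₂ = 137.4800 + 3 × 0.2838 / 1.128 = 138.2347

138.23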